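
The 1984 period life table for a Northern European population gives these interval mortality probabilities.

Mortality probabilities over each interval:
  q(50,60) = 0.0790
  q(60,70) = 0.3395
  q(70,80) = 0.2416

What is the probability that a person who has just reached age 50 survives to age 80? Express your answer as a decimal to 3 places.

0.461

The overall survival probability is (1 − 0.0790) × (1 − 0.3395) × (1 − 0.2416).
= 0.9210 × 0.6605 × 0.7584 = 0.461350.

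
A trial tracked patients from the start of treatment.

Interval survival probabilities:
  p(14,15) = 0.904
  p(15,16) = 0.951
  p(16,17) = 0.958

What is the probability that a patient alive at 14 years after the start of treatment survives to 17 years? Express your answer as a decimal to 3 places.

0.824

Chaining the interval survival probabilities: 0.904 × 0.951 × 0.958.
= 0.823596.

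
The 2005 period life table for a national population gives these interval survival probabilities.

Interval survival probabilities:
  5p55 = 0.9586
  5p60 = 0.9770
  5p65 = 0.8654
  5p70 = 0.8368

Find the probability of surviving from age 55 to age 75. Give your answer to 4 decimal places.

0.6782

The overall survival probability is 0.9586 × 0.9770 × 0.8654 × 0.8368.
= 0.678220.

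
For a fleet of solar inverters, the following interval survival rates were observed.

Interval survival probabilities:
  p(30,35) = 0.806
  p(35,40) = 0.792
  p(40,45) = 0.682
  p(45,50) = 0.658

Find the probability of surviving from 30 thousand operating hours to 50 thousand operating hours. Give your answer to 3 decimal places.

P(survive 30→50) = 0.806 × 0.792 × 0.682 × 0.658.
= 0.286464.

0.286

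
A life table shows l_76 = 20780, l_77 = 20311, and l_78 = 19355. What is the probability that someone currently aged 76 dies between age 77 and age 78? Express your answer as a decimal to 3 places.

We want 1|1q76 = (l_77 − l_78)/l_76.
This is the probability of reaching 77 but not 78, conditional on being alive at 76: (l_77 − l_78) / l_76.
= (20311 − 19355) / 20780 = 956 / 20780 = 0.046006.

0.046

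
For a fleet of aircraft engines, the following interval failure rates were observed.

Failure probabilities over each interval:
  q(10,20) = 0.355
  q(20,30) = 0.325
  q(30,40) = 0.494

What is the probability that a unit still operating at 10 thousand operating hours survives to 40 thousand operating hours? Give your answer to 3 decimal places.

P(survive 10→40) = (1 − 0.355) × (1 − 0.325) × (1 − 0.494).
= 0.645 × 0.675 × 0.506 = 0.220300.

0.220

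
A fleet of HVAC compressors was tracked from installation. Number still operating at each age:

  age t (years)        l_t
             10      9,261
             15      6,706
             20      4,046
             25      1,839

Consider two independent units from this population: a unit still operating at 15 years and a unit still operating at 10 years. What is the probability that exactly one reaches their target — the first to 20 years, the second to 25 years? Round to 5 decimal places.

p₁ = l_20/l_15 = 4,046/6,706 = 0.603340; p₂ = l_25/l_10 = 1,839/9,261 = 0.198575.
P(exactly one) = p₁(1−p₂) + (1−p₁)p₂ = 0.483532 + 0.078767 = 0.562299.

0.56230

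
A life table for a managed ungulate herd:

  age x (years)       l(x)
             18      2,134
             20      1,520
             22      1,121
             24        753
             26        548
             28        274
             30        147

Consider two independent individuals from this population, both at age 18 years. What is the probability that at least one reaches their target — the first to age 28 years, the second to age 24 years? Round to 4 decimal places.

0.4359

p₁ = l(28)/l(18) = 274/2,134 = 0.128397; p₂ = l(24)/l(18) = 753/2,134 = 0.352858.
P(at least one) = 1 − (1−p₁)(1−p₂) = 1 − 0.871603 × 0.647142 = 0.435949.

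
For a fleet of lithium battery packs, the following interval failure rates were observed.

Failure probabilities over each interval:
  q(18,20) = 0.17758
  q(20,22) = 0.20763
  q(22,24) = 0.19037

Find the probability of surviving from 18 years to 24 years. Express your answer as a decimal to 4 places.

0.5276

Survival from 18 to 24 is the product of surviving each interval: (1 − 0.17758) × (1 − 0.20763) × (1 − 0.19037).
= 0.82242 × 0.79237 × 0.80963 = 0.527604.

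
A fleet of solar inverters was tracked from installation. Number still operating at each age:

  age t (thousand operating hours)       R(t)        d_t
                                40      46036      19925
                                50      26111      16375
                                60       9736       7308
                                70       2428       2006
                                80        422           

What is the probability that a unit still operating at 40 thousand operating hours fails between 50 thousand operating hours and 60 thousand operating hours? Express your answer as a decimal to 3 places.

This is the probability of reaching 50 but not 60, conditional on being operational at 40: (R(50) − R(60)) / R(40).
= (26111 − 9736) / 46036 = 16375 / 46036 = 0.355700.

0.356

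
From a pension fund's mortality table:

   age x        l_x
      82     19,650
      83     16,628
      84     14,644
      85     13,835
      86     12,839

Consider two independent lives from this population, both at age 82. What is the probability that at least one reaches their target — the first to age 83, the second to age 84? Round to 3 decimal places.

p₁ = l_83/l_82 = 16,628/19,650 = 0.846209; p₂ = l_84/l_82 = 14,644/19,650 = 0.745242.
P(at least one) = 1 − (1−p₁)(1−p₂) = 1 − 0.153791 × 0.254758 = 0.960821.

0.961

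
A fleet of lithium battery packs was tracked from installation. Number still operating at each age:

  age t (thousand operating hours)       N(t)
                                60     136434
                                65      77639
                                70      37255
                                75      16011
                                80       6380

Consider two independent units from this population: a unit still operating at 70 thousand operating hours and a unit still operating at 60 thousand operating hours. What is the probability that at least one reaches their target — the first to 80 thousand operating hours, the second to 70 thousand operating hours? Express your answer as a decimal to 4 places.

p₁ = N(80)/N(70) = 6380/37255 = 0.171252; p₂ = N(70)/N(60) = 37255/136434 = 0.273062.
P(at least one) = 1 − (1−p₁)(1−p₂) = 1 − 0.828748 × 0.726938 = 0.397552.

0.3976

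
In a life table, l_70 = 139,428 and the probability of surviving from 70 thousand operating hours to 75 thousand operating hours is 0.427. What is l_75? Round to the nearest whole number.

l_75 = l_70 × p = 139,428 × 0.427 = 59536.

59536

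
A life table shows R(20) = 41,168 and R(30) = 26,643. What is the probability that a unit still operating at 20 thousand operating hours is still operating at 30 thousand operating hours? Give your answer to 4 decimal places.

The conditional survival probability is R(30)/R(20) = 26,643/41,168 = 0.647177.

0.6472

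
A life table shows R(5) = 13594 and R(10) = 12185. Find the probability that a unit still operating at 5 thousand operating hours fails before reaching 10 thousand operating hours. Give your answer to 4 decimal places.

P(fail before 10 | operational at 5) = 1 − R(10)/R(5) = 1 − 12185/13594 = (1409)/13594 = 0.103649.

0.1036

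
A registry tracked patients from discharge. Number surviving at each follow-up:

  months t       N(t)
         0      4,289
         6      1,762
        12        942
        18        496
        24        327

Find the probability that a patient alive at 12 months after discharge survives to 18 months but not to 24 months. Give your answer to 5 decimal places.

0.17941

This is the probability of reaching 18 but not 24, conditional on being alive at 12: (N(18) − N(24)) / N(12).
= (496 − 327) / 942 = 169 / 942 = 0.179406.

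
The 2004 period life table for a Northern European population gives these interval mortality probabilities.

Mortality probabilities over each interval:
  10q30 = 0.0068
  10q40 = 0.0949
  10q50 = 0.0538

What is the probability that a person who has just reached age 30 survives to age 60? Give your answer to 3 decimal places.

0.851

30p30 = (1 − 0.0068) × (1 − 0.0949) × (1 − 0.0538).
= 0.9932 × 0.9051 × 0.9462 = 0.850582.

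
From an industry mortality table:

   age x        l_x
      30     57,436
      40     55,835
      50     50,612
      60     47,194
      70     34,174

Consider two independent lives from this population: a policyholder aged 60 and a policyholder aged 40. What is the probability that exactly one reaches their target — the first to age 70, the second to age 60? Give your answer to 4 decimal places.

p₁ = l_70/l_60 = 34,174/47,194 = 0.724117; p₂ = l_60/l_40 = 47,194/55,835 = 0.845240.
P(exactly one) = p₁(1−p₂) + (1−p₁)p₂ = 0.112064 + 0.233187 = 0.345252.

0.3453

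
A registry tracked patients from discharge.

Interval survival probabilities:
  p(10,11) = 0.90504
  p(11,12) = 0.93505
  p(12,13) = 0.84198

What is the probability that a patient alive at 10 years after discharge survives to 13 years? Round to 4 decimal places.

0.7125

Survival from 10 to 13 is the product of surviving each interval: 0.90504 × 0.93505 × 0.84198.
= 0.712532.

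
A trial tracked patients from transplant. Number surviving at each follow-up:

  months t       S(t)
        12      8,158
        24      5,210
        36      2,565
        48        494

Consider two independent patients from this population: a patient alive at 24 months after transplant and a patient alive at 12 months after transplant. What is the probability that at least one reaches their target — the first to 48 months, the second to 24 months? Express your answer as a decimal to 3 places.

0.673

p₁ = S(48)/S(24) = 494/5,210 = 0.094818; p₂ = S(24)/S(12) = 5,210/8,158 = 0.638637.
P(at least one) = 1 − (1−p₁)(1−p₂) = 1 − 0.905182 × 0.361363 = 0.672901.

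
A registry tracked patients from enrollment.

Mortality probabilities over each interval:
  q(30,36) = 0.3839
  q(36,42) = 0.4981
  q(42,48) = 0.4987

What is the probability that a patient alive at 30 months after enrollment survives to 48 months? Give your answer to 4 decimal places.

0.1550

The overall survival probability is (1 − 0.3839) × (1 − 0.4981) × (1 − 0.4987).
= 0.6161 × 0.5019 × 0.5013 = 0.155012.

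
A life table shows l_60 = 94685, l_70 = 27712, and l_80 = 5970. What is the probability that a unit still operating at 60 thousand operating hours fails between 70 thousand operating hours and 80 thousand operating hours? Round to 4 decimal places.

This is the probability of reaching 70 but not 80, conditional on being operational at 60: (l_70 − l_80) / l_60.
= (27712 − 5970) / 94685 = 21742 / 94685 = 0.229625.

0.2296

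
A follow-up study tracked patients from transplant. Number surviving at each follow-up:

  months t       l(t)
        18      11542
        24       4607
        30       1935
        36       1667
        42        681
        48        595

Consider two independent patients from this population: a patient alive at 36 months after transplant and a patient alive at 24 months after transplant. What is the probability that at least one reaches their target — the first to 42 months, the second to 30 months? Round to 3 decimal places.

0.657

p₁ = l(42)/l(36) = 681/1667 = 0.408518; p₂ = l(30)/l(24) = 1935/4607 = 0.420013.
P(at least one) = 1 − (1−p₁)(1−p₂) = 1 − 0.591482 × 0.579987 = 0.656948.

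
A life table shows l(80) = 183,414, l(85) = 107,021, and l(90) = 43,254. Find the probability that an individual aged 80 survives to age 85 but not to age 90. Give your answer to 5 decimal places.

This is the probability of reaching 85 but not 90, conditional on being alive at 80: (l(85) − l(90)) / l(80).
= (107,021 − 43,254) / 183,414 = 63,767 / 183,414 = 0.347667.

0.34767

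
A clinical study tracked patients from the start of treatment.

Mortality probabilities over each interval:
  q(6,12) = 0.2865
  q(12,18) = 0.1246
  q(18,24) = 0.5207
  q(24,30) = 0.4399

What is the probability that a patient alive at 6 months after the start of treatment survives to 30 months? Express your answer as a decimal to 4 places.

0.1677

Chaining the interval survival probabilities: (1 − 0.2865) × (1 − 0.1246) × (1 − 0.5207) × (1 − 0.4399).
= 0.7135 × 0.8754 × 0.4793 × 0.5601 = 0.167677.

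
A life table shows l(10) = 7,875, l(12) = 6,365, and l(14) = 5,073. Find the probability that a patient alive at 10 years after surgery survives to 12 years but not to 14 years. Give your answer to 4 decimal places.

This is the probability of reaching 12 but not 14, conditional on being alive at 10: (l(12) − l(14)) / l(10).
= (6,365 − 5,073) / 7,875 = 1,292 / 7,875 = 0.164063.

0.1641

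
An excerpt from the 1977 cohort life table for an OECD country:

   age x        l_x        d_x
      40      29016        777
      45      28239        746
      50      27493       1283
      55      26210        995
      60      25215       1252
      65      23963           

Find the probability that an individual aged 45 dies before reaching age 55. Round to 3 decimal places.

0.072

P(die before 55 | alive at 45) = 1 − l_55/l_45 = 1 − 26210/28239 = (2029)/28239 = 0.071851.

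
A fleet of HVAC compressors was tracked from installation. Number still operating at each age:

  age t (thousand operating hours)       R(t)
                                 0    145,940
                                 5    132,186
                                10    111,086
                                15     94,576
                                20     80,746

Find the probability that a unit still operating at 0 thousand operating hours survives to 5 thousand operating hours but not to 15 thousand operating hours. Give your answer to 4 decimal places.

This is the probability of reaching 5 but not 15, conditional on being operational at 0: (R(5) − R(15)) / R(0).
= (132,186 − 94,576) / 145,940 = 37,610 / 145,940 = 0.257709.

0.2577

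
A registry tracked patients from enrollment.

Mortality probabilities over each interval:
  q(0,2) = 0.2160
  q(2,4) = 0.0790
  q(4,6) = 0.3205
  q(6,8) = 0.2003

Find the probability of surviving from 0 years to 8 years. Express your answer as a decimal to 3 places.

P(survive 0→8) = (1 − 0.2160) × (1 − 0.0790) × (1 − 0.3205) × (1 − 0.2003).
= 0.7840 × 0.9210 × 0.6795 × 0.7997 = 0.392367.

0.392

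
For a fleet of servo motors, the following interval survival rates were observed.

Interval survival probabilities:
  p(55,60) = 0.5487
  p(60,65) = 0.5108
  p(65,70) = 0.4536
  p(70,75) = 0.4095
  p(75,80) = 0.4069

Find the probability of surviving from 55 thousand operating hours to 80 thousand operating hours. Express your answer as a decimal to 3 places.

0.021

Chaining the interval survival probabilities: 0.5487 × 0.5108 × 0.4536 × 0.4095 × 0.4069.
= 0.021184.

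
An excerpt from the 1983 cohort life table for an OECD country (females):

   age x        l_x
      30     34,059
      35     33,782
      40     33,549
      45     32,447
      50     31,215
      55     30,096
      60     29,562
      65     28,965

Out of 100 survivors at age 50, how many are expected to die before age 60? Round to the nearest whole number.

The relevant probability is 1 − 29,562/31,215 = 0.052955.
Expected number = 100 × 0.052955 = 5.

5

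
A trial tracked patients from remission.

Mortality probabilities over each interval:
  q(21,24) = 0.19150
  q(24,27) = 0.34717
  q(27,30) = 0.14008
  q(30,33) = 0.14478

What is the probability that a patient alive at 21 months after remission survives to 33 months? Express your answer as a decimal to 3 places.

0.388

Chaining the interval survival probabilities: (1 − 0.19150) × (1 − 0.34717) × (1 − 0.14008) × (1 − 0.14478).
= 0.80850 × 0.65283 × 0.85992 × 0.85522 = 0.388165.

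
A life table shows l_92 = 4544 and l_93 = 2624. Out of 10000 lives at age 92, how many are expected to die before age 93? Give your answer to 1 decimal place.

4225.4

The relevant probability is 1 − 2624/4544 = 0.422535.
Expected number = 10000 × 0.422535 = 4225.4.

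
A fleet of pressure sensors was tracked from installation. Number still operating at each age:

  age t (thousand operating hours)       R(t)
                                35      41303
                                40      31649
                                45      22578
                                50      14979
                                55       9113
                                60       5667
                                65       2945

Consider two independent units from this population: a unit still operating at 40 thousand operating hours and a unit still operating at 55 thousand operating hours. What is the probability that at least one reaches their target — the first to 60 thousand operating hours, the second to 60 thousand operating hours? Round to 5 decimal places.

p₁ = R(60)/R(40) = 5667/31649 = 0.179058; p₂ = R(60)/R(55) = 5667/9113 = 0.621859.
P(at least one) = 1 − (1−p₁)(1−p₂) = 1 − 0.820942 × 0.378141 = 0.689568.

0.68957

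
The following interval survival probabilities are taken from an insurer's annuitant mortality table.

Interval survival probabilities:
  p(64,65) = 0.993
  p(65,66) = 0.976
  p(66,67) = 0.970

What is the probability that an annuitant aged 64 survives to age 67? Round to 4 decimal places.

0.9401

P(survive 64→67) = 0.993 × 0.976 × 0.970.
= 0.940093.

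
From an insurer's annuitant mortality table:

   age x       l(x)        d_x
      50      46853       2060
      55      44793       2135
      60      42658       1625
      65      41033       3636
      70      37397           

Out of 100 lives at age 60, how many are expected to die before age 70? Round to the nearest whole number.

12

The relevant probability is 1 − 37397/42658 = 0.123330.
Expected number = 100 × 0.123330 = 12.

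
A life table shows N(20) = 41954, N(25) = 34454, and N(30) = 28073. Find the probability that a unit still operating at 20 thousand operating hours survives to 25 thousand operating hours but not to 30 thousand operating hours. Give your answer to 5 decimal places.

0.15210

This is the probability of reaching 25 but not 30, conditional on being operational at 20: (N(25) − N(30)) / N(20).
= (34454 − 28073) / 41954 = 6381 / 41954 = 0.152095.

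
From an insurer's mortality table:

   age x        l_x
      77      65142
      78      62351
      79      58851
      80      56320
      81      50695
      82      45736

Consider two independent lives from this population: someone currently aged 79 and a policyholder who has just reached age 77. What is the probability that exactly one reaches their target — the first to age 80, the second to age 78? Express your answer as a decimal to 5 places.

p₁ = l_80/l_79 = 56320/58851 = 0.956993; p₂ = l_78/l_77 = 62351/65142 = 0.957155.
P(exactly one) = p₁(1−p₂) + (1−p₁)p₂ = 0.041002 + 0.041164 = 0.082167.

0.08217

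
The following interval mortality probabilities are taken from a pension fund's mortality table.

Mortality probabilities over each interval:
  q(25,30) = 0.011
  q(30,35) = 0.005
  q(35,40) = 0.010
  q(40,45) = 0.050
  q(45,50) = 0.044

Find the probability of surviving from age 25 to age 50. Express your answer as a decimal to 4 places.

Chaining the interval survival probabilities: (1 − 0.011) × (1 − 0.005) × (1 − 0.010) × (1 − 0.050) × (1 − 0.044).
= 0.989 × 0.995 × 0.990 × 0.950 × 0.956 = 0.884782.

0.8848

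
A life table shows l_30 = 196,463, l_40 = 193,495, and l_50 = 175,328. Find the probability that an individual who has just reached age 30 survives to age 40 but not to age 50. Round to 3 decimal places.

0.092

We want 10|10q30 = (l_40 − l_50)/l_30.
This is the probability of reaching 40 but not 50, conditional on being alive at 30: (l_40 − l_50) / l_30.
= (193,495 − 175,328) / 196,463 = 18,167 / 196,463 = 0.092470.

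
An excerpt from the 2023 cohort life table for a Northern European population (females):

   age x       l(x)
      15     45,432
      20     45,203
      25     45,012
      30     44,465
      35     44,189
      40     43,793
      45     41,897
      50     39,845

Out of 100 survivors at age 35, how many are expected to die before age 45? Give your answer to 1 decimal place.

5.2

The relevant probability is 1 − 41,897/44,189 = 0.051868.
Expected number = 100 × 0.051868 = 5.2.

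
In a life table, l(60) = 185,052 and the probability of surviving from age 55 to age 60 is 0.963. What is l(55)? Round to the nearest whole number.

192162

l(55) = l(60) / p = 185,052 / 0.963 = 192162.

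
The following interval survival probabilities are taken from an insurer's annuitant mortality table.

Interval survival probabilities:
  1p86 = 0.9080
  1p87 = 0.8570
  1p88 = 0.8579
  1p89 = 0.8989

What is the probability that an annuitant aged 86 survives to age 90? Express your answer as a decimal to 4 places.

0.6001

The overall survival probability is 0.9080 × 0.8570 × 0.8579 × 0.8989.
= 0.600088.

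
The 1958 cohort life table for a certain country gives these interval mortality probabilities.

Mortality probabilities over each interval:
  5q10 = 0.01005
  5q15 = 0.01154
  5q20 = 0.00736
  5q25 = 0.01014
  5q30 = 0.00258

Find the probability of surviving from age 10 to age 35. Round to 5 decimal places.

0.95899

The overall survival probability is (1 − 0.01005) × (1 − 0.01154) × (1 − 0.00736) × (1 − 0.01014) × (1 − 0.00258).
= 0.98995 × 0.98846 × 0.99264 × 0.98986 × 0.99742 = 0.958994.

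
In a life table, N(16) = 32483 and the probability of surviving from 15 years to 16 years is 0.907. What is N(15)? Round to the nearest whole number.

35814

N(15) = N(16) / p = 32483 / 0.907 = 35814.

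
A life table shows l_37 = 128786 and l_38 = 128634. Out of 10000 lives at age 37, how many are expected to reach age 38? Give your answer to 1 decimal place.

The relevant probability is 128634/128786 = 0.998820.
Expected number = 10000 × 0.998820 = 9988.2.

9988.2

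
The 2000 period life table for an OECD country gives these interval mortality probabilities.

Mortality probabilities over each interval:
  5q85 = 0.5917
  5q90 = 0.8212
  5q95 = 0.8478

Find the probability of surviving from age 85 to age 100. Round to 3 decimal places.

15p85 = (1 − 0.5917) × (1 − 0.8212) × (1 − 0.8478).
= 0.4083 × 0.1788 × 0.1522 = 0.011111.

0.011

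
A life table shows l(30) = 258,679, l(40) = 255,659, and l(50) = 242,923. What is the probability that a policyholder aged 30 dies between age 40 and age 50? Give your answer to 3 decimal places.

This is the probability of reaching 40 but not 50, conditional on being alive at 30: (l(40) − l(50)) / l(30).
= (255,659 − 242,923) / 258,679 = 12,736 / 258,679 = 0.049235.

0.049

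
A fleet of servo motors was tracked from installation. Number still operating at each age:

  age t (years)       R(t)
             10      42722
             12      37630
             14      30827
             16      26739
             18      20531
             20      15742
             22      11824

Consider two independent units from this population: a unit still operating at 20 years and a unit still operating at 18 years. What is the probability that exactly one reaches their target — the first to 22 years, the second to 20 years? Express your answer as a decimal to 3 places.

p₁ = R(22)/R(20) = 11824/15742 = 0.751112; p₂ = R(20)/R(18) = 15742/20531 = 0.766743.
P(exactly one) = p₁(1−p₂) + (1−p₁)p₂ = 0.175202 + 0.190833 = 0.366035.

0.366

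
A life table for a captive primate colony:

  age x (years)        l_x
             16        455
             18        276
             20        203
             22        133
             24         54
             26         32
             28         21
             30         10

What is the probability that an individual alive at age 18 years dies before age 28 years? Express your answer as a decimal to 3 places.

0.924

P(die before 28 | alive at 18) = 1 − l_28/l_18 = 1 − 21/276 = (255)/276 = 0.923913.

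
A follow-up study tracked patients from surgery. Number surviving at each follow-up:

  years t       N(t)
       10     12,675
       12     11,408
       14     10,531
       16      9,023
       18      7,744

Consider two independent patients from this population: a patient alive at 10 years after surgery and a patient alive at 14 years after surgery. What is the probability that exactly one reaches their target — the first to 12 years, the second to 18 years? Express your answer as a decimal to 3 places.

p₁ = N(12)/N(10) = 11,408/12,675 = 0.900039; p₂ = N(18)/N(14) = 7,744/10,531 = 0.735353.
P(exactly one) = p₁(1−p₂) + (1−p₁)p₂ = 0.238193 + 0.073507 = 0.311699.

0.312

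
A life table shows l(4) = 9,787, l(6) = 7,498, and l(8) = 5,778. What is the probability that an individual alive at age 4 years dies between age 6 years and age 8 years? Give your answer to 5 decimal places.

0.17574

This is the probability of reaching 6 but not 8, conditional on being alive at 4: (l(6) − l(8)) / l(4).
= (7,498 − 5,778) / 9,787 = 1,720 / 9,787 = 0.175743.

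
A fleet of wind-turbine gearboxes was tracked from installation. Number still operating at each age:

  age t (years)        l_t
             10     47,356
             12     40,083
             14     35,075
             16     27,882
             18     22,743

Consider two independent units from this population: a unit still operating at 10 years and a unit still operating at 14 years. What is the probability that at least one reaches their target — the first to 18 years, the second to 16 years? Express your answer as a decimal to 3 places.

0.893

p₁ = l_18/l_10 = 22,743/47,356 = 0.480256; p₂ = l_16/l_14 = 27,882/35,075 = 0.794925.
P(at least one) = 1 − (1−p₁)(1−p₂) = 1 − 0.519744 × 0.205075 = 0.893413.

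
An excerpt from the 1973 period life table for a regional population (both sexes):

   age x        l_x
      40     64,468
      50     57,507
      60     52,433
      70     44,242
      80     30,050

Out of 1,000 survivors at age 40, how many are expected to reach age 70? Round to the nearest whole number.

686

The relevant probability is 44,242/64,468 = 0.686263.
Expected number = 1,000 × 0.686263 = 686.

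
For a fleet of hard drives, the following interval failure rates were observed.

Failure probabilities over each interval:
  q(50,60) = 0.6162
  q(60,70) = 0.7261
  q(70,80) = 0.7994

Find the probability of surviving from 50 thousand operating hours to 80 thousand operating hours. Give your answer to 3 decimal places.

0.021

Survival from 50 to 80 is the product of surviving each interval: (1 − 0.6162) × (1 − 0.7261) × (1 − 0.7994).
= 0.3838 × 0.2739 × 0.2006 = 0.021088.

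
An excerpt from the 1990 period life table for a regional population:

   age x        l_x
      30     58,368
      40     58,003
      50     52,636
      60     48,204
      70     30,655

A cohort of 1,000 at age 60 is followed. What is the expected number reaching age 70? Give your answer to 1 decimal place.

635.9

The relevant probability is 30,655/48,204 = 0.635943.
Expected number = 1,000 × 0.635943 = 635.9.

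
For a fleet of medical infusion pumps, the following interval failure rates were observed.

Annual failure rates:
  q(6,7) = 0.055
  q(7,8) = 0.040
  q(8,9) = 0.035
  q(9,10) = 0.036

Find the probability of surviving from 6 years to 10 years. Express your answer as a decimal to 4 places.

0.8439

Survival from 6 to 10 is the product of surviving each interval: (1 − 0.055) × (1 − 0.040) × (1 − 0.035) × (1 − 0.036).
= 0.945 × 0.960 × 0.965 × 0.964 = 0.843932.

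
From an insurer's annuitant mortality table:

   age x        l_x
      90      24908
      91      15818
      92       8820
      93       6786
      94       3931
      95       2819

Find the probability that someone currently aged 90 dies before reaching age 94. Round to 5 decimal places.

0.84218

P(die before 94 | alive at 90) = 1 − l_94/l_90 = 1 − 3931/24908 = (20977)/24908 = 0.842179.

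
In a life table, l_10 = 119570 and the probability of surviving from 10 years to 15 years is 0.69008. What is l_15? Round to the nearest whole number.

82513

l_15 = l_10 × p = 119570 × 0.69008 = 82513.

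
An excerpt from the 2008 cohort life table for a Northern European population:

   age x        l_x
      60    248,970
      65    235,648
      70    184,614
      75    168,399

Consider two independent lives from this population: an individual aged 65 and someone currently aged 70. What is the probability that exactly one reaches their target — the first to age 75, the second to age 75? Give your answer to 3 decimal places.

0.323

p₁ = l_75/l_65 = 168,399/235,648 = 0.714621; p₂ = l_75/l_70 = 168,399/184,614 = 0.912168.
P(exactly one) = p₁(1−p₂) + (1−p₁)p₂ = 0.062767 + 0.260314 = 0.323080.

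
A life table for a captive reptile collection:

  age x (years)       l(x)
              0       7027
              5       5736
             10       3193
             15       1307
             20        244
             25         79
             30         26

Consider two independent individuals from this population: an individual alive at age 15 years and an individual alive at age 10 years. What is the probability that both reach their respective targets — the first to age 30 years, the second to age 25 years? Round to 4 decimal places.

0.0005

p₁ = l(30)/l(15) = 26/1307 = 0.019893; p₂ = l(25)/l(10) = 79/3193 = 0.024742.
P(both) = p₁ × p₂ = 0.019893 × 0.024742 = 0.000492.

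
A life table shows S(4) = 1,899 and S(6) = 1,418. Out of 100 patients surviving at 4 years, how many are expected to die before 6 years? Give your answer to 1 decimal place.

25.3

The relevant probability is 1 − 1,418/1,899 = 0.253291.
Expected number = 100 × 0.253291 = 25.3.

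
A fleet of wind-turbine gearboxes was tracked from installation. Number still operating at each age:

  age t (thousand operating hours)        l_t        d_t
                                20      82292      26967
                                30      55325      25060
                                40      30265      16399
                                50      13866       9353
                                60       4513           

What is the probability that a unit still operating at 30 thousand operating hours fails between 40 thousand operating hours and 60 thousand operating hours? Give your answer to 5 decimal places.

0.46547

This is the probability of reaching 40 but not 60, conditional on being operational at 30: (l_40 − l_60) / l_30.
= (30265 − 4513) / 55325 = 25752 / 55325 = 0.465468.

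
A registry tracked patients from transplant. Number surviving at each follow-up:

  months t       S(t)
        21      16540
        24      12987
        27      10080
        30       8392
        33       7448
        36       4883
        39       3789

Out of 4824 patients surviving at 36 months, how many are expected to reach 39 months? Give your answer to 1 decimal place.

The relevant probability is 3789/4883 = 0.775957.
Expected number = 4824 × 0.775957 = 3743.2.

3743.2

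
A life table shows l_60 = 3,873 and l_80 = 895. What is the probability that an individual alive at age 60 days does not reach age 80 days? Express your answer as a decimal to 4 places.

P(die before 80 | alive at 60) = 1 − l_80/l_60 = 1 − 895/3,873 = (2,978)/3,873 = 0.768913.

0.7689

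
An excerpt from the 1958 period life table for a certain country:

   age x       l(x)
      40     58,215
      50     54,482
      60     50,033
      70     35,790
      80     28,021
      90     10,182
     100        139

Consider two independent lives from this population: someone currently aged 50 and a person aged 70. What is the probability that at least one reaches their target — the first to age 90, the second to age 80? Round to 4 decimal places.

0.8235

p₁ = l(90)/l(50) = 10,182/54,482 = 0.186887; p₂ = l(80)/l(70) = 28,021/35,790 = 0.782928.
P(at least one) = 1 − (1−p₁)(1−p₂) = 1 − 0.813113 × 0.217072 = 0.823496.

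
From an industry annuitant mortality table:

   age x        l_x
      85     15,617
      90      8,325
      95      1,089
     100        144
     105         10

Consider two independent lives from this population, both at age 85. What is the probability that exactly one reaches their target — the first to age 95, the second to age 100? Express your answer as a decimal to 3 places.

0.078

p₁ = l_95/l_85 = 1,089/15,617 = 0.069732; p₂ = l_100/l_85 = 144/15,617 = 0.009221.
P(exactly one) = p₁(1−p₂) + (1−p₁)p₂ = 0.069089 + 0.008578 = 0.077667.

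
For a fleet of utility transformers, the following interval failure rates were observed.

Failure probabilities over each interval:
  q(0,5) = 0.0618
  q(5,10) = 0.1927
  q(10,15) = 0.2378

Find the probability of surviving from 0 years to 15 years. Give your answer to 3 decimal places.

0.577

P(survive 0→15) = (1 − 0.0618) × (1 − 0.1927) × (1 − 0.2378).
= 0.9382 × 0.8073 × 0.7622 = 0.577297.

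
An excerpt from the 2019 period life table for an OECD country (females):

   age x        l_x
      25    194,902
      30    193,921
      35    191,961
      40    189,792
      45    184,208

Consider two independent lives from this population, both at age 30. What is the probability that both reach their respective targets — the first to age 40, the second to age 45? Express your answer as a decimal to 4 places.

0.9297

p₁ = l_40/l_30 = 189,792/193,921 = 0.978708; p₂ = l_45/l_30 = 184,208/193,921 = 0.949913.
P(both) = p₁ × p₂ = 0.978708 × 0.949913 = 0.929687.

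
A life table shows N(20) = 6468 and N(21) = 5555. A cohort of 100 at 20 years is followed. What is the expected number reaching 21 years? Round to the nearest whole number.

86

The relevant probability is 5555/6468 = 0.858844.
Expected number = 100 × 0.858844 = 86.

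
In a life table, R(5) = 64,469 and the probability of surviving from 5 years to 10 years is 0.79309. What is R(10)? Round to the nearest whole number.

R(10) = R(5) × p = 64,469 × 0.79309 = 51130.

51130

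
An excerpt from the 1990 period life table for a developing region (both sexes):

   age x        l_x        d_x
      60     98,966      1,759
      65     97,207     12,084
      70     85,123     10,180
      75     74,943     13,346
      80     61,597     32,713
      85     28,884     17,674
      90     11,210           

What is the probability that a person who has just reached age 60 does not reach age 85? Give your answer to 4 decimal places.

P(die before 85 | alive at 60) = 1 − l_85/l_60 = 1 − 28,884/98,966 = (70,082)/98,966 = 0.708142.

0.7081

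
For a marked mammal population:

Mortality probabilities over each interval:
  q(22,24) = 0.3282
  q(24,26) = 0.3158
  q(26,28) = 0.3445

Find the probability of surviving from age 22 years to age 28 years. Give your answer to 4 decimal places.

P(survive 22→28) = (1 − 0.3282) × (1 − 0.3158) × (1 − 0.3445).
= 0.6718 × 0.6842 × 0.6555 = 0.301298.

0.3013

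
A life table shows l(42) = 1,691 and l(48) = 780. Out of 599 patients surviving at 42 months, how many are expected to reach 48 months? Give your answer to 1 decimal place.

276.3

The relevant probability is 780/1,691 = 0.461266.
Expected number = 599 × 0.461266 = 276.3.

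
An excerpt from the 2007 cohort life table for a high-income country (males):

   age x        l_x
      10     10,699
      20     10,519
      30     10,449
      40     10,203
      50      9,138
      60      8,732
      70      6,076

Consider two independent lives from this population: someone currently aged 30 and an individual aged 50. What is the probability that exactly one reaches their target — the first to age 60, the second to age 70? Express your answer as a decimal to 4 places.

p₁ = l_60/l_30 = 8,732/10,449 = 0.835678; p₂ = l_70/l_50 = 6,076/9,138 = 0.664916.
P(exactly one) = p₁(1−p₂) + (1−p₁)p₂ = 0.280022 + 0.109260 = 0.389283.

0.3893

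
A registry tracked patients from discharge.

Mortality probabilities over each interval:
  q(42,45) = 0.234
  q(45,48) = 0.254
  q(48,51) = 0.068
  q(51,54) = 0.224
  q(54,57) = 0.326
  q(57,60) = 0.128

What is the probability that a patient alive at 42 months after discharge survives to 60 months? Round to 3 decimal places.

The overall survival probability is (1 − 0.234) × (1 − 0.254) × (1 − 0.068) × (1 − 0.224) × (1 − 0.326) × (1 − 0.128).
= 0.766 × 0.746 × 0.932 × 0.776 × 0.674 × 0.872 = 0.242897.

0.243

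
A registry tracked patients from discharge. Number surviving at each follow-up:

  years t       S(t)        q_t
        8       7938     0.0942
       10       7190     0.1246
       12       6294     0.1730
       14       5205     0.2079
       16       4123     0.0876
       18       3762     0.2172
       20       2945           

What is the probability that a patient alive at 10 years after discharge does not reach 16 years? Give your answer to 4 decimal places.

P(die before 16 | alive at 10) = 1 − S(16)/S(10) = 1 − 4123/7190 = (3067)/7190 = 0.426565.

0.4266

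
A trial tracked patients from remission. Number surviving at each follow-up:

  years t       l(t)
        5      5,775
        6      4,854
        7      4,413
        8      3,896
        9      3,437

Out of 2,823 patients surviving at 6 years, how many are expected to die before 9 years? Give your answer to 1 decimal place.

The relevant probability is 1 − 3,437/4,854 = 0.291924.
Expected number = 2,823 × 0.291924 = 824.1.

824.1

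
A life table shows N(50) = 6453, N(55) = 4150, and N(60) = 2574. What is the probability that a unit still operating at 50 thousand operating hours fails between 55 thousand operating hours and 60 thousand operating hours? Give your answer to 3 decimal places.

0.244

This is the probability of reaching 55 but not 60, conditional on being operational at 50: (N(55) − N(60)) / N(50).
= (4150 − 2574) / 6453 = 1576 / 6453 = 0.244227.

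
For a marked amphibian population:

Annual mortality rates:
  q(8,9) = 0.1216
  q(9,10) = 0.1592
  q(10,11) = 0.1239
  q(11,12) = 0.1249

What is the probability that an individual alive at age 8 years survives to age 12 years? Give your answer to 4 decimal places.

Chaining the interval survival probabilities: (1 − 0.1216) × (1 − 0.1592) × (1 − 0.1239) × (1 − 0.1249).
= 0.8784 × 0.8408 × 0.8761 × 0.8751 = 0.566235.

0.5662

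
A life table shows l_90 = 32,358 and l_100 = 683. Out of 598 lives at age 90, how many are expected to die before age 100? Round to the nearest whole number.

585

The relevant probability is 1 − 683/32,358 = 0.978892.
Expected number = 598 × 0.978892 = 585.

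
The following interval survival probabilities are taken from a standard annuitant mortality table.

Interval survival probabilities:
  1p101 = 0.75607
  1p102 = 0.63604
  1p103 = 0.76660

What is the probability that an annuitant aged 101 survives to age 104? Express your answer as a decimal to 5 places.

Survival from 101 to 104 is the product of surviving each interval: 0.75607 × 0.63604 × 0.76660.
= 0.368651.

0.36865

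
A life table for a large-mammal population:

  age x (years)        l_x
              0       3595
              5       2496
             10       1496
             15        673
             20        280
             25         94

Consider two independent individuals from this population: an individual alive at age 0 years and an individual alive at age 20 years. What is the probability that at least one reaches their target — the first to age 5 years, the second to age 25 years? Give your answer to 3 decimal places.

0.797

p₁ = l_5/l_0 = 2496/3595 = 0.694298; p₂ = l_25/l_20 = 94/280 = 0.335714.
P(at least one) = 1 − (1−p₁)(1−p₂) = 1 − 0.305702 × 0.664286 = 0.796926.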